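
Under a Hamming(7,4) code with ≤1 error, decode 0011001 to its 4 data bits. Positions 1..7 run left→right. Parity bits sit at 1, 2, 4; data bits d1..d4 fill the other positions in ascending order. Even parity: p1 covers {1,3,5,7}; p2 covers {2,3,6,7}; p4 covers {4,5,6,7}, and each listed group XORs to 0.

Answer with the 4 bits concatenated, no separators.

1001

s1 (pos 1,3,5,7): 0⊕1⊕0⊕1 = 0
s2 (pos 2,3,6,7): 0⊕1⊕0⊕1 = 0
s4 (pos 4,5,6,7): 1⊕0⊕0⊕1 = 0
Syndrome s4…s1 = 000 → no error.
Read data bits from positions 3,5,6,7: 1001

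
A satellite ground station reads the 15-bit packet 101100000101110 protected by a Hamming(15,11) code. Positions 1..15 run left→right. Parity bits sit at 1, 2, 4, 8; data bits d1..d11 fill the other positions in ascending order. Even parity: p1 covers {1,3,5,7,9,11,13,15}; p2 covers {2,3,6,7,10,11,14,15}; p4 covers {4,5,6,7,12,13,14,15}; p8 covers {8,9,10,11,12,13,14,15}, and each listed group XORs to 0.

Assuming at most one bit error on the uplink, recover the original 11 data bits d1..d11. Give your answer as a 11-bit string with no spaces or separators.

s1 (pos 1,3,5,7,9,11,13,15): 1⊕1⊕0⊕0⊕0⊕0⊕1⊕0 = 1
s2 (pos 2,3,6,7,10,11,14,15): 0⊕1⊕0⊕0⊕1⊕0⊕1⊕0 = 1
s4 (pos 4,5,6,7,12,13,14,15): 1⊕0⊕0⊕0⊕1⊕1⊕1⊕0 = 0
s8 (pos 8,9,10,11,12,13,14,15): 0⊕0⊕1⊕0⊕1⊕1⊕1⊕0 = 0
Syndrome s8…s1 = 0011 → error at position 3.
Flip position 3: 101100000101110 → 100100000101110
Read data bits from positions 3,5,6,7,9,10,11,12,13,14,15: 00000101110

00000101110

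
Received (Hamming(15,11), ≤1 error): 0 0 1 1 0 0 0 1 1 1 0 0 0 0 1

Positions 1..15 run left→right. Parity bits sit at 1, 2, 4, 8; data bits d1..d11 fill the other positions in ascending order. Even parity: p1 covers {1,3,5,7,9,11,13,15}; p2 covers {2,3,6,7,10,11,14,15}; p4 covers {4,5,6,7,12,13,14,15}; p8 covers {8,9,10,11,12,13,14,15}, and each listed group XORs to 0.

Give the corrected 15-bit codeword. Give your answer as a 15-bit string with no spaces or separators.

000100011100001

s1 (pos 1,3,5,7,9,11,13,15): 0⊕1⊕0⊕0⊕1⊕0⊕0⊕1 = 1
s2 (pos 2,3,6,7,10,11,14,15): 0⊕1⊕0⊕0⊕1⊕0⊕0⊕1 = 1
s4 (pos 4,5,6,7,12,13,14,15): 1⊕0⊕0⊕0⊕0⊕0⊕0⊕1 = 0
s8 (pos 8,9,10,11,12,13,14,15): 1⊕1⊕1⊕0⊕0⊕0⊕0⊕1 = 0
Syndrome s8…s1 = 0011 → error at position 3.
Flip position 3: 001100011100001 → 000100011100001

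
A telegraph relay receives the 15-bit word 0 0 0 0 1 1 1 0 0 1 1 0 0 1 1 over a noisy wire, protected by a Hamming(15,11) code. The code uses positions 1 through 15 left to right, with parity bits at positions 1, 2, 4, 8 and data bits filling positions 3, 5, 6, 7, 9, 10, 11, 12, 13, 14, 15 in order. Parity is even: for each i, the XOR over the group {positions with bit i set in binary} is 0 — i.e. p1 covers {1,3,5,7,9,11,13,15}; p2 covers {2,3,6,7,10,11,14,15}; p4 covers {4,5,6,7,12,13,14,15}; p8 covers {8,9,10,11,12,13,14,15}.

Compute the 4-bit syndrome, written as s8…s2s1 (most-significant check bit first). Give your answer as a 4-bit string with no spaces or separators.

s1 (pos 1,3,5,7,9,11,13,15): 0⊕0⊕1⊕1⊕0⊕1⊕0⊕1 = 0
s2 (pos 2,3,6,7,10,11,14,15): 0⊕0⊕1⊕1⊕1⊕1⊕1⊕1 = 0
s4 (pos 4,5,6,7,12,13,14,15): 0⊕1⊕1⊕1⊕0⊕0⊕1⊕1 = 1
s8 (pos 8,9,10,11,12,13,14,15): 0⊕0⊕1⊕1⊕0⊕0⊕1⊕1 = 0
Syndrome s8…s1 = 0100 → error at position 4.

0100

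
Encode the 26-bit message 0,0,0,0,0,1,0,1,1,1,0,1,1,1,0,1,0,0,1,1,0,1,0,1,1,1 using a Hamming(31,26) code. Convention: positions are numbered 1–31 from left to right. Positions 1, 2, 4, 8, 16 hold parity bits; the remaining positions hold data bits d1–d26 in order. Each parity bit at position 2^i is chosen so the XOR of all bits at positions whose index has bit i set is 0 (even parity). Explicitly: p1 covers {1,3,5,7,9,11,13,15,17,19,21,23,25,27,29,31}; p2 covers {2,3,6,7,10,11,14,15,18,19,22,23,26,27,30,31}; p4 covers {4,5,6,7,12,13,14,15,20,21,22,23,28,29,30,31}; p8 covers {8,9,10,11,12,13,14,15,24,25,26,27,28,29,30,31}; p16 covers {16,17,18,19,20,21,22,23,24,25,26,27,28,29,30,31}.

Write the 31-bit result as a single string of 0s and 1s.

0101000001011100111010011010111

Place data at non-parity positions: p1 p2 0 p4 0 0 0 p8 0 1 0 1 1 1 0 p16 1 1 1 0 1 0 0 1 1 0 1 0 1 1 1
p1 (pos 1,3,5,7,9,11,13,15,17,19,21,23,25,27,29,31): XOR of data positions = 0⊕0⊕0⊕0⊕0⊕1⊕0⊕1⊕1⊕1⊕0⊕1⊕1⊕1⊕1 = 0
p2 (pos 2,3,6,7,10,11,14,15,18,19,22,23,26,27,30,31): XOR of data positions = 0⊕0⊕0⊕1⊕0⊕1⊕0⊕1⊕1⊕0⊕0⊕0⊕1⊕1⊕1 = 1
p4 (pos 4,5,6,7,12,13,14,15,20,21,22,23,28,29,30,31): XOR of data positions = 0⊕0⊕0⊕1⊕1⊕1⊕0⊕0⊕1⊕0⊕0⊕0⊕1⊕1⊕1 = 1
p8 (pos 8,9,10,11,12,13,14,15,24,25,26,27,28,29,30,31): XOR of data positions = 0⊕1⊕0⊕1⊕1⊕1⊕0⊕1⊕1⊕0⊕1⊕0⊕1⊕1⊕1 = 0
p16 (pos 16,17,18,19,20,21,22,23,24,25,26,27,28,29,30,31): XOR of data positions = 1⊕1⊕1⊕0⊕1⊕0⊕0⊕1⊕1⊕0⊕1⊕0⊕1⊕1⊕1 = 0
Codeword: 0101000001011100111010011010111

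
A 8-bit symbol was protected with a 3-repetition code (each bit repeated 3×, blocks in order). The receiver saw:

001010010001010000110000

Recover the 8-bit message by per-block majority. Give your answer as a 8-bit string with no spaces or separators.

00000010

Block 1 (001): 1 one → 0
Block 2 (010): 1 one → 0
Block 3 (010): 1 one → 0
Block 4 (001): 1 one → 0
Block 5 (010): 1 one → 0
Block 6 (000): 0 ones → 0
Block 7 (110): 2 ones → 1
Block 8 (000): 0 ones → 0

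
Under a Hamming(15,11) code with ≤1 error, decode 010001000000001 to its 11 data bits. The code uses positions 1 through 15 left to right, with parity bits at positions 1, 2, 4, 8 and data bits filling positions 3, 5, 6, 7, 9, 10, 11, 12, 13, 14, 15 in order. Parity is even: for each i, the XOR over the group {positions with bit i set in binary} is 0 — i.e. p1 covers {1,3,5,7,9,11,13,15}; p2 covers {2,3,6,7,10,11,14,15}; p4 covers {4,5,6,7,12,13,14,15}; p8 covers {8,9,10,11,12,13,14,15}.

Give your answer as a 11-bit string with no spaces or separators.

00100010001

s1 (pos 1,3,5,7,9,11,13,15): 0⊕0⊕0⊕0⊕0⊕0⊕0⊕1 = 1
s2 (pos 2,3,6,7,10,11,14,15): 1⊕0⊕1⊕0⊕0⊕0⊕0⊕1 = 1
s4 (pos 4,5,6,7,12,13,14,15): 0⊕0⊕1⊕0⊕0⊕0⊕0⊕1 = 0
s8 (pos 8,9,10,11,12,13,14,15): 0⊕0⊕0⊕0⊕0⊕0⊕0⊕1 = 1
Syndrome s8…s1 = 1011 → error at position 11.
Flip position 11: 010001000000001 → 010001000010001
Read data bits from positions 3,5,6,7,9,10,11,12,13,14,15: 00100010001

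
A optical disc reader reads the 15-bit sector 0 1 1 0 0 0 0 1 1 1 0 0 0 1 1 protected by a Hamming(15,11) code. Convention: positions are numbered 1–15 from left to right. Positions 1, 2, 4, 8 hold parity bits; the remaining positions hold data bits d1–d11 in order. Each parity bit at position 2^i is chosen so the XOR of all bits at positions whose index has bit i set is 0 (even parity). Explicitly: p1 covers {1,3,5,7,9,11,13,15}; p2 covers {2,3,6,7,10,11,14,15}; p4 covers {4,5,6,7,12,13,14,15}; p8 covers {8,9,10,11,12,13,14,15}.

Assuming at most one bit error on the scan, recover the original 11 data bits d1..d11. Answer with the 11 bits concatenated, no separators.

s1 (pos 1,3,5,7,9,11,13,15): 0⊕1⊕0⊕0⊕1⊕0⊕0⊕1 = 1
s2 (pos 2,3,6,7,10,11,14,15): 1⊕1⊕0⊕0⊕1⊕0⊕1⊕1 = 1
s4 (pos 4,5,6,7,12,13,14,15): 0⊕0⊕0⊕0⊕0⊕0⊕1⊕1 = 0
s8 (pos 8,9,10,11,12,13,14,15): 1⊕1⊕1⊕0⊕0⊕0⊕1⊕1 = 1
Syndrome s8…s1 = 1011 → error at position 11.
Flip position 11: 011000011100011 → 011000011110011
Read data bits from positions 3,5,6,7,9,10,11,12,13,14,15: 10001110011

10001110011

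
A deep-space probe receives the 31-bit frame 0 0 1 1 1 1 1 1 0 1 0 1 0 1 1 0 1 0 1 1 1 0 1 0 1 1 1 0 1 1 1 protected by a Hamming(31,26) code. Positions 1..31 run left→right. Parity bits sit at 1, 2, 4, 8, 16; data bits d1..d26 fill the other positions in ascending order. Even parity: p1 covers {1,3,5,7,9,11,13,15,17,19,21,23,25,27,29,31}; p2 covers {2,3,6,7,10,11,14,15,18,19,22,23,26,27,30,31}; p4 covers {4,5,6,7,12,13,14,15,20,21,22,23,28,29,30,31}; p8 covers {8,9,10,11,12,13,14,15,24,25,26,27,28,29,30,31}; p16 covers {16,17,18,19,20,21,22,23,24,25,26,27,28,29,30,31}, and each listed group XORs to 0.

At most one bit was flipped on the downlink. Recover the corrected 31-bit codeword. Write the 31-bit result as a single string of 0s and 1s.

s1 (pos 1,3,5,7,9,11,13,15,17,19,21,23,25,27,29,31): 0⊕1⊕1⊕1⊕0⊕0⊕0⊕1⊕1⊕1⊕1⊕1⊕1⊕1⊕1⊕1 = 0
s2 (pos 2,3,6,7,10,11,14,15,18,19,22,23,26,27,30,31): 0⊕1⊕1⊕1⊕1⊕0⊕1⊕1⊕0⊕1⊕0⊕1⊕1⊕1⊕1⊕1 = 0
s4 (pos 4,5,6,7,12,13,14,15,20,21,22,23,28,29,30,31): 1⊕1⊕1⊕1⊕1⊕0⊕1⊕1⊕1⊕1⊕0⊕1⊕0⊕1⊕1⊕1 = 1
s8 (pos 8,9,10,11,12,13,14,15,24,25,26,27,28,29,30,31): 1⊕0⊕1⊕0⊕1⊕0⊕1⊕1⊕0⊕1⊕1⊕1⊕0⊕1⊕1⊕1 = 1
s16 (pos 16,17,18,19,20,21,22,23,24,25,26,27,28,29,30,31): 0⊕1⊕0⊕1⊕1⊕1⊕0⊕1⊕0⊕1⊕1⊕1⊕0⊕1⊕1⊕1 = 1
Syndrome s16…s1 = 11100 → error at position 28.
Flip position 28: 0011111101010110101110101110111 → 0011111101010110101110101111111

0011111101010110101110101111111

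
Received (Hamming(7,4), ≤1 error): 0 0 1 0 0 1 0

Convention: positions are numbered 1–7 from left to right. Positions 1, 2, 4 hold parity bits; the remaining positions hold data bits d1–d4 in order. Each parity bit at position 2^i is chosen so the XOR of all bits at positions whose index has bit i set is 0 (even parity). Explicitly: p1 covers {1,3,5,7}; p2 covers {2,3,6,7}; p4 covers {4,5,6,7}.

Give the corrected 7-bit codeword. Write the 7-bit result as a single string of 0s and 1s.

s1 (pos 1,3,5,7): 0⊕1⊕0⊕0 = 1
s2 (pos 2,3,6,7): 0⊕1⊕1⊕0 = 0
s4 (pos 4,5,6,7): 0⊕0⊕1⊕0 = 1
Syndrome s4…s1 = 101 → error at position 5.
Flip position 5: 0010010 → 0010110

0010110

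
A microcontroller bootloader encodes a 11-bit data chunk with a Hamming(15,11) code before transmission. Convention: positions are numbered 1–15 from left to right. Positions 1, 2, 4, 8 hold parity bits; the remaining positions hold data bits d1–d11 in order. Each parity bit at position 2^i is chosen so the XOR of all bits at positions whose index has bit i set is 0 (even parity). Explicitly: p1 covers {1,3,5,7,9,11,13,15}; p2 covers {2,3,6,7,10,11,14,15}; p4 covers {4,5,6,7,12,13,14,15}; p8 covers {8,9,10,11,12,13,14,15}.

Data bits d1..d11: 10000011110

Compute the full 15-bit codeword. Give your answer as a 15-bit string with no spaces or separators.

111100000011110

Place data at non-parity positions: p1 p2 1 p4 0 0 0 p8 0 0 1 1 1 1 0
p1 (pos 1,3,5,7,9,11,13,15): XOR of data positions = 1⊕0⊕0⊕0⊕1⊕1⊕0 = 1
p2 (pos 2,3,6,7,10,11,14,15): XOR of data positions = 1⊕0⊕0⊕0⊕1⊕1⊕0 = 1
p4 (pos 4,5,6,7,12,13,14,15): XOR of data positions = 0⊕0⊕0⊕1⊕1⊕1⊕0 = 1
p8 (pos 8,9,10,11,12,13,14,15): XOR of data positions = 0⊕0⊕1⊕1⊕1⊕1⊕0 = 0
Codeword: 111100000011110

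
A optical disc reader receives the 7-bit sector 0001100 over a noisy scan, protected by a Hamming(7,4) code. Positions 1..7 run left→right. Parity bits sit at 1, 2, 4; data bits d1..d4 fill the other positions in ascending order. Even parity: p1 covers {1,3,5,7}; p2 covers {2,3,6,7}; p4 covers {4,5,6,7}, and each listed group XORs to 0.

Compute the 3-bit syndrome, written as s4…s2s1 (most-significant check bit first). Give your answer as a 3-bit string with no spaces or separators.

s1 (pos 1,3,5,7): 0⊕0⊕1⊕0 = 1
s2 (pos 2,3,6,7): 0⊕0⊕0⊕0 = 0
s4 (pos 4,5,6,7): 1⊕1⊕0⊕0 = 0
Syndrome s4…s1 = 001 → error at position 1.

001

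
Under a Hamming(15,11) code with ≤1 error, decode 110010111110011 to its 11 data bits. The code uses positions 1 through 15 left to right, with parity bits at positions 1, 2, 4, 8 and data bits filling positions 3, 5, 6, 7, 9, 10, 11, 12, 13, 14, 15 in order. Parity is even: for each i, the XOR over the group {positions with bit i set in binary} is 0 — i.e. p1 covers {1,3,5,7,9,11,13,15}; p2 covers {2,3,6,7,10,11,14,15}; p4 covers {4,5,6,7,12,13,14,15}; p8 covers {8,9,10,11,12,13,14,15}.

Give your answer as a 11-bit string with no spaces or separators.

s1 (pos 1,3,5,7,9,11,13,15): 1⊕0⊕1⊕1⊕1⊕1⊕0⊕1 = 0
s2 (pos 2,3,6,7,10,11,14,15): 1⊕0⊕0⊕1⊕1⊕1⊕1⊕1 = 0
s4 (pos 4,5,6,7,12,13,14,15): 0⊕1⊕0⊕1⊕0⊕0⊕1⊕1 = 0
s8 (pos 8,9,10,11,12,13,14,15): 1⊕1⊕1⊕1⊕0⊕0⊕1⊕1 = 0
Syndrome s8…s1 = 0000 → no error.
Read data bits from positions 3,5,6,7,9,10,11,12,13,14,15: 01011110011

01011110011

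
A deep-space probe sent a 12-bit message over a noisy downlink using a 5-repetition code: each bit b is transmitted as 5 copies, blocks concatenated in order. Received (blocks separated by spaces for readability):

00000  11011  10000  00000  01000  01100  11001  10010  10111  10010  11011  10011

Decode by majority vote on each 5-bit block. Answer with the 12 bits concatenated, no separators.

Block 1 (00000): 0 ones → 0
Block 2 (11011): 4 ones → 1
Block 3 (10000): 1 one → 0
Block 4 (00000): 0 ones → 0
Block 5 (01000): 1 one → 0
Block 6 (01100): 2 ones → 0
Block 7 (11001): 3 ones → 1
Block 8 (10010): 2 ones → 0
Block 9 (10111): 4 ones → 1
Block 10 (10010): 2 ones → 0
Block 11 (11011): 4 ones → 1
Block 12 (10011): 3 ones → 1

010000101011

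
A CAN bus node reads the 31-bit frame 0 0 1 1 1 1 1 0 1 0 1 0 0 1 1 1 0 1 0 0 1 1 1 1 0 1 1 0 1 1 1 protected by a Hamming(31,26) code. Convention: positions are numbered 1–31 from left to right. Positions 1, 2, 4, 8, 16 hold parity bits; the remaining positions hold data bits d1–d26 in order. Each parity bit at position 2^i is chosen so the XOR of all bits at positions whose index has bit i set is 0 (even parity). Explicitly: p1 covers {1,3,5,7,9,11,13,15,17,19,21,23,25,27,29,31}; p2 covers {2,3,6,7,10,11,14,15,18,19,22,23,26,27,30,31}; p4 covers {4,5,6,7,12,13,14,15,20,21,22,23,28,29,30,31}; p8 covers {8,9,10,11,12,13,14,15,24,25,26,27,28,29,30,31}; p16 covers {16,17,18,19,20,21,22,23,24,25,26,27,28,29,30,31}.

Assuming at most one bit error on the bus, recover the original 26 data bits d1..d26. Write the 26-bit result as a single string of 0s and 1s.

11111010011011011110110111

s1 (pos 1,3,5,7,9,11,13,15,17,19,21,23,25,27,29,31): 0⊕1⊕1⊕1⊕1⊕1⊕0⊕1⊕0⊕0⊕1⊕1⊕0⊕1⊕1⊕1 = 1
s2 (pos 2,3,6,7,10,11,14,15,18,19,22,23,26,27,30,31): 0⊕1⊕1⊕1⊕0⊕1⊕1⊕1⊕1⊕0⊕1⊕1⊕1⊕1⊕1⊕1 = 1
s4 (pos 4,5,6,7,12,13,14,15,20,21,22,23,28,29,30,31): 1⊕1⊕1⊕1⊕0⊕0⊕1⊕1⊕0⊕1⊕1⊕1⊕0⊕1⊕1⊕1 = 0
s8 (pos 8,9,10,11,12,13,14,15,24,25,26,27,28,29,30,31): 0⊕1⊕0⊕1⊕0⊕0⊕1⊕1⊕1⊕0⊕1⊕1⊕0⊕1⊕1⊕1 = 0
s16 (pos 16,17,18,19,20,21,22,23,24,25,26,27,28,29,30,31): 1⊕0⊕1⊕0⊕0⊕1⊕1⊕1⊕1⊕0⊕1⊕1⊕0⊕1⊕1⊕1 = 1
Syndrome s16…s1 = 10011 → error at position 19.
Flip position 19: 0011111010100111010011110110111 → 0011111010100111011011110110111
Read data bits from positions 3,5,6,7,9,10,11,12,13,14,15,17,18,19,20,21,22,23,24,25,26,27,28,29,30,31: 11111010011011011110110111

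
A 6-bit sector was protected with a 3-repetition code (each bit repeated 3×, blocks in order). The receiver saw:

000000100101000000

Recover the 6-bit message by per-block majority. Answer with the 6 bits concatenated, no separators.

000100

Block 1 (000): 0 ones → 0
Block 2 (000): 0 ones → 0
Block 3 (100): 1 one → 0
Block 4 (101): 2 ones → 1
Block 5 (000): 0 ones → 0
Block 6 (000): 0 ones → 0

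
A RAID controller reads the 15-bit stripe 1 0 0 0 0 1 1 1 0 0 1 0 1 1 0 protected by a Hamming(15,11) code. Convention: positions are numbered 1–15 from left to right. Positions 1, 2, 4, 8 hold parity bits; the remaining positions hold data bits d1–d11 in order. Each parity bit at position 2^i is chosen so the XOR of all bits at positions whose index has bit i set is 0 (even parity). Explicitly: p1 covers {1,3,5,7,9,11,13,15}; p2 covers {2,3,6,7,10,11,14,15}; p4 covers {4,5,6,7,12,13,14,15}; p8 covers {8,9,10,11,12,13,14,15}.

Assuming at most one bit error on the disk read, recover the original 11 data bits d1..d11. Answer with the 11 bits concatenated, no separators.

s1 (pos 1,3,5,7,9,11,13,15): 1⊕0⊕0⊕1⊕0⊕1⊕1⊕0 = 0
s2 (pos 2,3,6,7,10,11,14,15): 0⊕0⊕1⊕1⊕0⊕1⊕1⊕0 = 0
s4 (pos 4,5,6,7,12,13,14,15): 0⊕0⊕1⊕1⊕0⊕1⊕1⊕0 = 0
s8 (pos 8,9,10,11,12,13,14,15): 1⊕0⊕0⊕1⊕0⊕1⊕1⊕0 = 0
Syndrome s8…s1 = 0000 → no error.
Read data bits from positions 3,5,6,7,9,10,11,12,13,14,15: 00110010110

00110010110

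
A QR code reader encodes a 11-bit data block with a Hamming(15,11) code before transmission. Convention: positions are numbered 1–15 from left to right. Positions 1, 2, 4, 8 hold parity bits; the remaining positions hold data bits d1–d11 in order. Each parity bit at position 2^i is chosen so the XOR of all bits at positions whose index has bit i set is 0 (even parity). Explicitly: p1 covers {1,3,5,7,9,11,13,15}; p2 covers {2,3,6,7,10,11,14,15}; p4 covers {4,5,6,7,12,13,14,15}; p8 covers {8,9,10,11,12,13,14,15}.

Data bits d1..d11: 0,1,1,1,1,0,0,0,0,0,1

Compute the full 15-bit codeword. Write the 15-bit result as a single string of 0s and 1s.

Place data at non-parity positions: p1 p2 0 p4 1 1 1 p8 1 0 0 0 0 0 1
p1 (pos 1,3,5,7,9,11,13,15): XOR of data positions = 0⊕1⊕1⊕1⊕0⊕0⊕1 = 0
p2 (pos 2,3,6,7,10,11,14,15): XOR of data positions = 0⊕1⊕1⊕0⊕0⊕0⊕1 = 1
p4 (pos 4,5,6,7,12,13,14,15): XOR of data positions = 1⊕1⊕1⊕0⊕0⊕0⊕1 = 0
p8 (pos 8,9,10,11,12,13,14,15): XOR of data positions = 1⊕0⊕0⊕0⊕0⊕0⊕1 = 0
Codeword: 010011101000001

010011101000001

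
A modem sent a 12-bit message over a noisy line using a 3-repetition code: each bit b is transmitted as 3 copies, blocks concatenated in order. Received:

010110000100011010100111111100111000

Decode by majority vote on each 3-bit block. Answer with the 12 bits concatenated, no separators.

Block 1 (010): 1 one → 0
Block 2 (110): 2 ones → 1
Block 3 (000): 0 ones → 0
Block 4 (100): 1 one → 0
Block 5 (011): 2 ones → 1
Block 6 (010): 1 one → 0
Block 7 (100): 1 one → 0
Block 8 (111): 3 ones → 1
Block 9 (111): 3 ones → 1
Block 10 (100): 1 one → 0
Block 11 (111): 3 ones → 1
Block 12 (000): 0 ones → 0

010010011010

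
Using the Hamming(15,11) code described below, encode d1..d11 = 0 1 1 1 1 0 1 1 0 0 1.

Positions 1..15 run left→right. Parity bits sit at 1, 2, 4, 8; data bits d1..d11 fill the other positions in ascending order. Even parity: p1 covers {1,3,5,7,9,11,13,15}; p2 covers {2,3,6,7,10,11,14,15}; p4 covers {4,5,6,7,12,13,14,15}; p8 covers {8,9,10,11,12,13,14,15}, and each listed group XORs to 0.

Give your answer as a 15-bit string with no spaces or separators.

100111101011001

Place data at non-parity positions: p1 p2 0 p4 1 1 1 p8 1 0 1 1 0 0 1
p1 (pos 1,3,5,7,9,11,13,15): XOR of data positions = 0⊕1⊕1⊕1⊕1⊕0⊕1 = 1
p2 (pos 2,3,6,7,10,11,14,15): XOR of data positions = 0⊕1⊕1⊕0⊕1⊕0⊕1 = 0
p4 (pos 4,5,6,7,12,13,14,15): XOR of data positions = 1⊕1⊕1⊕1⊕0⊕0⊕1 = 1
p8 (pos 8,9,10,11,12,13,14,15): XOR of data positions = 1⊕0⊕1⊕1⊕0⊕0⊕1 = 0
Codeword: 100111101011001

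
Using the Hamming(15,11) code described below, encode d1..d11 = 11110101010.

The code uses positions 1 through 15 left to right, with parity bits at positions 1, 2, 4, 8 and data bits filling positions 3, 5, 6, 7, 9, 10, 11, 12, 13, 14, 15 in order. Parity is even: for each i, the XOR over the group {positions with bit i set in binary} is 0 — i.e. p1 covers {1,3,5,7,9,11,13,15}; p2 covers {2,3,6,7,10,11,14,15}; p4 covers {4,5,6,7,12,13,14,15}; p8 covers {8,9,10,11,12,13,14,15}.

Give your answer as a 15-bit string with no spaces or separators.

Place data at non-parity positions: p1 p2 1 p4 1 1 1 p8 0 1 0 1 0 1 0
p1 (pos 1,3,5,7,9,11,13,15): XOR of data positions = 1⊕1⊕1⊕0⊕0⊕0⊕0 = 1
p2 (pos 2,3,6,7,10,11,14,15): XOR of data positions = 1⊕1⊕1⊕1⊕0⊕1⊕0 = 1
p4 (pos 4,5,6,7,12,13,14,15): XOR of data positions = 1⊕1⊕1⊕1⊕0⊕1⊕0 = 1
p8 (pos 8,9,10,11,12,13,14,15): XOR of data positions = 0⊕1⊕0⊕1⊕0⊕1⊕0 = 1
Codeword: 111111110101010

111111110101010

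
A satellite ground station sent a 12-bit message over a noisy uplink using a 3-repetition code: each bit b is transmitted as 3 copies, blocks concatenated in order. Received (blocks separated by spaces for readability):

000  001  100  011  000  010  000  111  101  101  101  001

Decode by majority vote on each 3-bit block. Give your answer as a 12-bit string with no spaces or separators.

000100011110

Block 1 (000): 0 ones → 0
Block 2 (001): 1 one → 0
Block 3 (100): 1 one → 0
Block 4 (011): 2 ones → 1
Block 5 (000): 0 ones → 0
Block 6 (010): 1 one → 0
Block 7 (000): 0 ones → 0
Block 8 (111): 3 ones → 1
Block 9 (101): 2 ones → 1
Block 10 (101): 2 ones → 1
Block 11 (101): 2 ones → 1
Block 12 (001): 1 one → 0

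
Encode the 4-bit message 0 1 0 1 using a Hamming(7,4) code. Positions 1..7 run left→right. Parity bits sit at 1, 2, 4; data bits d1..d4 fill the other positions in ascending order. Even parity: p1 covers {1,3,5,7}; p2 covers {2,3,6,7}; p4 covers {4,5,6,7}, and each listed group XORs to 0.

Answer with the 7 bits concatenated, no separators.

0100101

Place data at non-parity positions: p1 p2 0 p4 1 0 1
p1 (pos 1,3,5,7): XOR of data positions = 0⊕1⊕1 = 0
p2 (pos 2,3,6,7): XOR of data positions = 0⊕0⊕1 = 1
p4 (pos 4,5,6,7): XOR of data positions = 1⊕0⊕1 = 0
Codeword: 0100101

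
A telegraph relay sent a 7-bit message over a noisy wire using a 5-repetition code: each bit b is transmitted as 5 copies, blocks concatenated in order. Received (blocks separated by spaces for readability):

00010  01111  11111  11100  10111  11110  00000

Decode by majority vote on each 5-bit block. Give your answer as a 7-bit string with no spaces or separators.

Block 1 (00010): 1 one → 0
Block 2 (01111): 4 ones → 1
Block 3 (11111): 5 ones → 1
Block 4 (11100): 3 ones → 1
Block 5 (10111): 4 ones → 1
Block 6 (11110): 4 ones → 1
Block 7 (00000): 0 ones → 0

0111110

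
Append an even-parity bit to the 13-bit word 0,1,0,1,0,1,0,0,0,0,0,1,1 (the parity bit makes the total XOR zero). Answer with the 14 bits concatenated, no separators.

01010100000111

XOR of the 13 data bits: 0⊕1⊕0⊕1⊕0⊕1⊕0⊕0⊕0⊕0⊕0⊕1⊕1 = 1
Parity bit = 1 (so all 14 bits XOR to 0).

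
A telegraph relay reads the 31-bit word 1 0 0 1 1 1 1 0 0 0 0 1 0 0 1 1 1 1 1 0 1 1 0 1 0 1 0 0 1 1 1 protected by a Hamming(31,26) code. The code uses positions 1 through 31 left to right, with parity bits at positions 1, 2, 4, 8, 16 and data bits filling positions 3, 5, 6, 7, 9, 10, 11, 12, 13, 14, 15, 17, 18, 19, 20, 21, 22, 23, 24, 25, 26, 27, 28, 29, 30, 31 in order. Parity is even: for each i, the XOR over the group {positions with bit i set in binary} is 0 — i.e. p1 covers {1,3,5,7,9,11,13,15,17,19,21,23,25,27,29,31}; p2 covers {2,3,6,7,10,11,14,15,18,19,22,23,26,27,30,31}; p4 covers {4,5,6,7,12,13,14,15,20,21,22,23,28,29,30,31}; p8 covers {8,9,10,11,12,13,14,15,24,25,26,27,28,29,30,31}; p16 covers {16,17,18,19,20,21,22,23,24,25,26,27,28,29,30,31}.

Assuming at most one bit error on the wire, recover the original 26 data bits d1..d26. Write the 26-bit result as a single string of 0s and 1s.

01110001001111011010100110

s1 (pos 1,3,5,7,9,11,13,15,17,19,21,23,25,27,29,31): 1⊕0⊕1⊕1⊕0⊕0⊕0⊕1⊕1⊕1⊕1⊕0⊕0⊕0⊕1⊕1 = 1
s2 (pos 2,3,6,7,10,11,14,15,18,19,22,23,26,27,30,31): 0⊕0⊕1⊕1⊕0⊕0⊕0⊕1⊕1⊕1⊕1⊕0⊕1⊕0⊕1⊕1 = 1
s4 (pos 4,5,6,7,12,13,14,15,20,21,22,23,28,29,30,31): 1⊕1⊕1⊕1⊕1⊕0⊕0⊕1⊕0⊕1⊕1⊕0⊕0⊕1⊕1⊕1 = 1
s8 (pos 8,9,10,11,12,13,14,15,24,25,26,27,28,29,30,31): 0⊕0⊕0⊕0⊕1⊕0⊕0⊕1⊕1⊕0⊕1⊕0⊕0⊕1⊕1⊕1 = 1
s16 (pos 16,17,18,19,20,21,22,23,24,25,26,27,28,29,30,31): 1⊕1⊕1⊕1⊕0⊕1⊕1⊕0⊕1⊕0⊕1⊕0⊕0⊕1⊕1⊕1 = 1
Syndrome s16…s1 = 11111 → error at position 31.
Flip position 31: 1001111000010011111011010100111 → 1001111000010011111011010100110
Read data bits from positions 3,5,6,7,9,10,11,12,13,14,15,17,18,19,20,21,22,23,24,25,26,27,28,29,30,31: 01110001001111011010100110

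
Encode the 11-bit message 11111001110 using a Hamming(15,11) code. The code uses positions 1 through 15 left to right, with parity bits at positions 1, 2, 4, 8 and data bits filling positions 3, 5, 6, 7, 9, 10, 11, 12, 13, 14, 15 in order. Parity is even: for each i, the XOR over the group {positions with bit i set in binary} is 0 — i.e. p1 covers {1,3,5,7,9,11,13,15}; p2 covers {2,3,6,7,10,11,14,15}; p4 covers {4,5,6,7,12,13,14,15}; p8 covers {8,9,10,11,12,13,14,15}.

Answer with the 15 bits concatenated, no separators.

Place data at non-parity positions: p1 p2 1 p4 1 1 1 p8 1 0 0 1 1 1 0
p1 (pos 1,3,5,7,9,11,13,15): XOR of data positions = 1⊕1⊕1⊕1⊕0⊕1⊕0 = 1
p2 (pos 2,3,6,7,10,11,14,15): XOR of data positions = 1⊕1⊕1⊕0⊕0⊕1⊕0 = 0
p4 (pos 4,5,6,7,12,13,14,15): XOR of data positions = 1⊕1⊕1⊕1⊕1⊕1⊕0 = 0
p8 (pos 8,9,10,11,12,13,14,15): XOR of data positions = 1⊕0⊕0⊕1⊕1⊕1⊕0 = 0
Codeword: 101011101001110

101011101001110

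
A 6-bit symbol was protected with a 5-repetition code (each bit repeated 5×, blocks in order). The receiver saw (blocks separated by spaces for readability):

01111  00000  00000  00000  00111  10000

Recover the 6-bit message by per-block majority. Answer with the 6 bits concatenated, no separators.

Block 1 (01111): 4 ones → 1
Block 2 (00000): 0 ones → 0
Block 3 (00000): 0 ones → 0
Block 4 (00000): 0 ones → 0
Block 5 (00111): 3 ones → 1
Block 6 (10000): 1 one → 0

100010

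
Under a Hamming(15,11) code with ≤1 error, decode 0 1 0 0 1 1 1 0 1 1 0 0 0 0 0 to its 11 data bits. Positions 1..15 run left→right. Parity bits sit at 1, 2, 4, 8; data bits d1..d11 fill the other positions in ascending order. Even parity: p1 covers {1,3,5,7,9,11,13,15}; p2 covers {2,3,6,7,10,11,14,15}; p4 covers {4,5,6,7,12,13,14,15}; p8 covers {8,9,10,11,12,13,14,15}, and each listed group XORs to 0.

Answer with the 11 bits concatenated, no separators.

s1 (pos 1,3,5,7,9,11,13,15): 0⊕0⊕1⊕1⊕1⊕0⊕0⊕0 = 1
s2 (pos 2,3,6,7,10,11,14,15): 1⊕0⊕1⊕1⊕1⊕0⊕0⊕0 = 0
s4 (pos 4,5,6,7,12,13,14,15): 0⊕1⊕1⊕1⊕0⊕0⊕0⊕0 = 1
s8 (pos 8,9,10,11,12,13,14,15): 0⊕1⊕1⊕0⊕0⊕0⊕0⊕0 = 0
Syndrome s8…s1 = 0101 → error at position 5.
Flip position 5: 010011101100000 → 010001101100000
Read data bits from positions 3,5,6,7,9,10,11,12,13,14,15: 00111100000

00111100000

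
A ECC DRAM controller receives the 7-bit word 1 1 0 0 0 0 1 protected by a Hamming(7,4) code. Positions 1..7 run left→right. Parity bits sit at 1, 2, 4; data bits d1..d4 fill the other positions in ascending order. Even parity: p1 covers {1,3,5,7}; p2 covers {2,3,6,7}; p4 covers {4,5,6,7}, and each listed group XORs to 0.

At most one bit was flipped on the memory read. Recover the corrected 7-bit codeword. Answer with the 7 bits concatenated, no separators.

1101001

s1 (pos 1,3,5,7): 1⊕0⊕0⊕1 = 0
s2 (pos 2,3,6,7): 1⊕0⊕0⊕1 = 0
s4 (pos 4,5,6,7): 0⊕0⊕0⊕1 = 1
Syndrome s4…s1 = 100 → error at position 4.
Flip position 4: 1100001 → 1101001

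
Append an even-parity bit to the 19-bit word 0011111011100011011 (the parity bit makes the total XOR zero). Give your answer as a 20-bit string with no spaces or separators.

00111110111000110110

XOR of the 19 data bits: 0⊕0⊕1⊕1⊕1⊕1⊕1⊕0⊕1⊕1⊕1⊕0⊕0⊕0⊕1⊕1⊕0⊕1⊕1 = 0
Parity bit = 0 (so all 20 bits XOR to 0).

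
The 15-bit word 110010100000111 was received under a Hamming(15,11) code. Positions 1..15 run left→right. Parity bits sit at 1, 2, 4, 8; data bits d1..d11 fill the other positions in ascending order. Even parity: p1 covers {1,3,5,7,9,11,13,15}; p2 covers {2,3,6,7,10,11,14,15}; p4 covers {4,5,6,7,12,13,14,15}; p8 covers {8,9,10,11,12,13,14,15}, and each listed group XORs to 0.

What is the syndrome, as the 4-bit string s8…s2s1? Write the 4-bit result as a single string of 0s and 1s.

s1 (pos 1,3,5,7,9,11,13,15): 1⊕0⊕1⊕1⊕0⊕0⊕1⊕1 = 1
s2 (pos 2,3,6,7,10,11,14,15): 1⊕0⊕0⊕1⊕0⊕0⊕1⊕1 = 0
s4 (pos 4,5,6,7,12,13,14,15): 0⊕1⊕0⊕1⊕0⊕1⊕1⊕1 = 1
s8 (pos 8,9,10,11,12,13,14,15): 0⊕0⊕0⊕0⊕0⊕1⊕1⊕1 = 1
Syndrome s8…s1 = 1101 → error at position 13.

1101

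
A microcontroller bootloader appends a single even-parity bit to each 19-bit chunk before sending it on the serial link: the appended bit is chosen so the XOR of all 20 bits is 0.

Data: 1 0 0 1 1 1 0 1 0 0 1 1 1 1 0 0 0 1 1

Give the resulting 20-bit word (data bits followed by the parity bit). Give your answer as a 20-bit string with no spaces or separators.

10011101001111000111

XOR of the 19 data bits: 1⊕0⊕0⊕1⊕1⊕1⊕0⊕1⊕0⊕0⊕1⊕1⊕1⊕1⊕0⊕0⊕0⊕1⊕1 = 1
Parity bit = 1 (so all 20 bits XOR to 0).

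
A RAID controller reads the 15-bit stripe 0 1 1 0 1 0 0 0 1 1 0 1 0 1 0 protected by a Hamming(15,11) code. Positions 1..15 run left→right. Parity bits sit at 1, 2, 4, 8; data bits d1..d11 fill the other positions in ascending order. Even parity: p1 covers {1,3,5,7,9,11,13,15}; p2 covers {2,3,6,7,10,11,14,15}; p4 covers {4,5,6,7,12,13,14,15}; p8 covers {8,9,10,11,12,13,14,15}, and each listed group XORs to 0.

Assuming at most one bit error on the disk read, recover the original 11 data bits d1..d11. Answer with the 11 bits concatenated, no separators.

10001101010

s1 (pos 1,3,5,7,9,11,13,15): 0⊕1⊕1⊕0⊕1⊕0⊕0⊕0 = 1
s2 (pos 2,3,6,7,10,11,14,15): 1⊕1⊕0⊕0⊕1⊕0⊕1⊕0 = 0
s4 (pos 4,5,6,7,12,13,14,15): 0⊕1⊕0⊕0⊕1⊕0⊕1⊕0 = 1
s8 (pos 8,9,10,11,12,13,14,15): 0⊕1⊕1⊕0⊕1⊕0⊕1⊕0 = 0
Syndrome s8…s1 = 0101 → error at position 5.
Flip position 5: 011010001101010 → 011000001101010
Read data bits from positions 3,5,6,7,9,10,11,12,13,14,15: 10001101010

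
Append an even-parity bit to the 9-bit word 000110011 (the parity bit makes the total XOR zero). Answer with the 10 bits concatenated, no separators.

XOR of the 9 data bits: 0⊕0⊕0⊕1⊕1⊕0⊕0⊕1⊕1 = 0
Parity bit = 0 (so all 10 bits XOR to 0).

0001100110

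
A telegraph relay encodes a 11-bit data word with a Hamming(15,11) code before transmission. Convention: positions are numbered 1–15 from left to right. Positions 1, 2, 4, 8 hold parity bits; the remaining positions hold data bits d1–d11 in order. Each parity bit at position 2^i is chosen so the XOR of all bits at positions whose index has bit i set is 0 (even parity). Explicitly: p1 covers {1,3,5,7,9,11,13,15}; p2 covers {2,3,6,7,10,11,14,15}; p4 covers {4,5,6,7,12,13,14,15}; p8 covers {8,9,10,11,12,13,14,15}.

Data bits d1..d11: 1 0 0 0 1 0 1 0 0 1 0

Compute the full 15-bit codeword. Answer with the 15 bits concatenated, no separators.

Place data at non-parity positions: p1 p2 1 p4 0 0 0 p8 1 0 1 0 0 1 0
p1 (pos 1,3,5,7,9,11,13,15): XOR of data positions = 1⊕0⊕0⊕1⊕1⊕0⊕0 = 1
p2 (pos 2,3,6,7,10,11,14,15): XOR of data positions = 1⊕0⊕0⊕0⊕1⊕1⊕0 = 1
p4 (pos 4,5,6,7,12,13,14,15): XOR of data positions = 0⊕0⊕0⊕0⊕0⊕1⊕0 = 1
p8 (pos 8,9,10,11,12,13,14,15): XOR of data positions = 1⊕0⊕1⊕0⊕0⊕1⊕0 = 1
Codeword: 111100011010010

111100011010010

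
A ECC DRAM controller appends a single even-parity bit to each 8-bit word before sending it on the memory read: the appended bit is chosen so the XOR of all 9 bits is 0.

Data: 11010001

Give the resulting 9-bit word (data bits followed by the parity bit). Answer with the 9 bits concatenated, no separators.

XOR of the 8 data bits: 1⊕1⊕0⊕1⊕0⊕0⊕0⊕1 = 0
Parity bit = 0 (so all 9 bits XOR to 0).

110100010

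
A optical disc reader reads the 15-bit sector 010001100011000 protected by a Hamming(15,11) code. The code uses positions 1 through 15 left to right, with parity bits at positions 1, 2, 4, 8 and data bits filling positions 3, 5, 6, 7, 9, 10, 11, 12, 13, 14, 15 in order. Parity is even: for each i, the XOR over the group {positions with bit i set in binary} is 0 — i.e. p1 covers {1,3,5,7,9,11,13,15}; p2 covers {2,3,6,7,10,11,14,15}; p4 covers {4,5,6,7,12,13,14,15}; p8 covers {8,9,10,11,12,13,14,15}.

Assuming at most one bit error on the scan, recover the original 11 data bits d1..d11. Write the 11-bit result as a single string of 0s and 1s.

00110011000

s1 (pos 1,3,5,7,9,11,13,15): 0⊕0⊕0⊕1⊕0⊕1⊕0⊕0 = 0
s2 (pos 2,3,6,7,10,11,14,15): 1⊕0⊕1⊕1⊕0⊕1⊕0⊕0 = 0
s4 (pos 4,5,6,7,12,13,14,15): 0⊕0⊕1⊕1⊕1⊕0⊕0⊕0 = 1
s8 (pos 8,9,10,11,12,13,14,15): 0⊕0⊕0⊕1⊕1⊕0⊕0⊕0 = 0
Syndrome s8…s1 = 0100 → error at position 4.
Flip position 4: 010001100011000 → 010101100011000
Read data bits from positions 3,5,6,7,9,10,11,12,13,14,15: 00110011000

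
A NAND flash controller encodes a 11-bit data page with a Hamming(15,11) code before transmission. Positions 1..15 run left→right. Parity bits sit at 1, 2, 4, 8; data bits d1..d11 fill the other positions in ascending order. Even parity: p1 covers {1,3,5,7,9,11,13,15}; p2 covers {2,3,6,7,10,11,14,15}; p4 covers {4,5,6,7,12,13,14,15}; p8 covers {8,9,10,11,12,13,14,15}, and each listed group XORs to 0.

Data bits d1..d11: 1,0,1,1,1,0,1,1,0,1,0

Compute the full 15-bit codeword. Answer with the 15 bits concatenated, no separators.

Place data at non-parity positions: p1 p2 1 p4 0 1 1 p8 1 0 1 1 0 1 0
p1 (pos 1,3,5,7,9,11,13,15): XOR of data positions = 1⊕0⊕1⊕1⊕1⊕0⊕0 = 0
p2 (pos 2,3,6,7,10,11,14,15): XOR of data positions = 1⊕1⊕1⊕0⊕1⊕1⊕0 = 1
p4 (pos 4,5,6,7,12,13,14,15): XOR of data positions = 0⊕1⊕1⊕1⊕0⊕1⊕0 = 0
p8 (pos 8,9,10,11,12,13,14,15): XOR of data positions = 1⊕0⊕1⊕1⊕0⊕1⊕0 = 0
Codeword: 011001101011010

011001101011010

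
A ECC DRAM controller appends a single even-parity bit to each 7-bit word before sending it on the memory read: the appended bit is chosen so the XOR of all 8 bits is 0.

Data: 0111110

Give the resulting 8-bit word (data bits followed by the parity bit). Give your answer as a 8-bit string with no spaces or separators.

01111101

XOR of the 7 data bits: 0⊕1⊕1⊕1⊕1⊕1⊕0 = 1
Parity bit = 1 (so all 8 bits XOR to 0).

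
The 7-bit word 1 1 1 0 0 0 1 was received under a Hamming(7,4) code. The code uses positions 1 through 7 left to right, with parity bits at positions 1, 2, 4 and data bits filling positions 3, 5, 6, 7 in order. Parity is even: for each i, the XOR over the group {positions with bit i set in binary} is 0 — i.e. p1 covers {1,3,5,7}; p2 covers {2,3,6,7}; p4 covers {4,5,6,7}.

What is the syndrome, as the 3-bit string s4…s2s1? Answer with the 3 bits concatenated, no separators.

s1 (pos 1,3,5,7): 1⊕1⊕0⊕1 = 1
s2 (pos 2,3,6,7): 1⊕1⊕0⊕1 = 1
s4 (pos 4,5,6,7): 0⊕0⊕0⊕1 = 1
Syndrome s4…s1 = 111 → error at position 7.

111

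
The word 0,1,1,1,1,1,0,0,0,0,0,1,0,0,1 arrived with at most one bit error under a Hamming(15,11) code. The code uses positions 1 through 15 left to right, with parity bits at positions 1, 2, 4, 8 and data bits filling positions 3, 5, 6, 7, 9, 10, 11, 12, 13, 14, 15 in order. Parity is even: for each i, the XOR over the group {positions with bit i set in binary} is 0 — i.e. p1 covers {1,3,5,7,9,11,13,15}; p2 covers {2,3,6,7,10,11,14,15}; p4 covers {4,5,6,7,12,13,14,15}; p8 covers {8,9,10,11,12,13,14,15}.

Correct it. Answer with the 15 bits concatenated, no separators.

011101000001001

s1 (pos 1,3,5,7,9,11,13,15): 0⊕1⊕1⊕0⊕0⊕0⊕0⊕1 = 1
s2 (pos 2,3,6,7,10,11,14,15): 1⊕1⊕1⊕0⊕0⊕0⊕0⊕1 = 0
s4 (pos 4,5,6,7,12,13,14,15): 1⊕1⊕1⊕0⊕1⊕0⊕0⊕1 = 1
s8 (pos 8,9,10,11,12,13,14,15): 0⊕0⊕0⊕0⊕1⊕0⊕0⊕1 = 0
Syndrome s8…s1 = 0101 → error at position 5.
Flip position 5: 011111000001001 → 011101000001001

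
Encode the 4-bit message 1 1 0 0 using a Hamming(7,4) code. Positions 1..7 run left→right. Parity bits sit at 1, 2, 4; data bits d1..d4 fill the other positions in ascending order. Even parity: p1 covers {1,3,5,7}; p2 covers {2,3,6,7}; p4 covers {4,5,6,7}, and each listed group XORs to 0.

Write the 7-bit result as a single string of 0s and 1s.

Place data at non-parity positions: p1 p2 1 p4 1 0 0
p1 (pos 1,3,5,7): XOR of data positions = 1⊕1⊕0 = 0
p2 (pos 2,3,6,7): XOR of data positions = 1⊕0⊕0 = 1
p4 (pos 4,5,6,7): XOR of data positions = 1⊕0⊕0 = 1
Codeword: 0111100

0111100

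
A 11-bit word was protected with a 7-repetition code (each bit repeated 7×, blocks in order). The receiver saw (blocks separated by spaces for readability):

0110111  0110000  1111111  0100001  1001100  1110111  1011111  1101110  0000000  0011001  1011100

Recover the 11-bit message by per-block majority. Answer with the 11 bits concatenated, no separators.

Block 1 (0110111): 5 ones → 1
Block 2 (0110000): 2 ones → 0
Block 3 (1111111): 7 ones → 1
Block 4 (0100001): 2 ones → 0
Block 5 (1001100): 3 ones → 0
Block 6 (1110111): 6 ones → 1
Block 7 (1011111): 6 ones → 1
Block 8 (1101110): 5 ones → 1
Block 9 (0000000): 0 ones → 0
Block 10 (0011001): 3 ones → 0
Block 11 (1011100): 4 ones → 1

10100111001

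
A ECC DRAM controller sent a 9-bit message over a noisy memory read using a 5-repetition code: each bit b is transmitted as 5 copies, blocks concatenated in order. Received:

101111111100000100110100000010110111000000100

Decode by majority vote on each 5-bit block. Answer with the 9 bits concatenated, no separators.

110100100

Block 1 (10111): 4 ones → 1
Block 2 (11111): 5 ones → 1
Block 3 (00000): 0 ones → 0
Block 4 (10011): 3 ones → 1
Block 5 (01000): 1 one → 0
Block 6 (00010): 1 one → 0
Block 7 (11011): 4 ones → 1
Block 8 (10000): 1 one → 0
Block 9 (00100): 1 one → 0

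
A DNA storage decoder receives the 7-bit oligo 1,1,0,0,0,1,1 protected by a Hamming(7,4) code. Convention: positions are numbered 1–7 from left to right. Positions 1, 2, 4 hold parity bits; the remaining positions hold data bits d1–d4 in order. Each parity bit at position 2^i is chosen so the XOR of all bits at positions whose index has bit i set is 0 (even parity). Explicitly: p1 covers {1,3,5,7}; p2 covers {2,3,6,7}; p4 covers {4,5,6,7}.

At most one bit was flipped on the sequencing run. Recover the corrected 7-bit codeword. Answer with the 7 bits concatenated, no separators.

1000011

s1 (pos 1,3,5,7): 1⊕0⊕0⊕1 = 0
s2 (pos 2,3,6,7): 1⊕0⊕1⊕1 = 1
s4 (pos 4,5,6,7): 0⊕0⊕1⊕1 = 0
Syndrome s4…s1 = 010 → error at position 2.
Flip position 2: 1100011 → 1000011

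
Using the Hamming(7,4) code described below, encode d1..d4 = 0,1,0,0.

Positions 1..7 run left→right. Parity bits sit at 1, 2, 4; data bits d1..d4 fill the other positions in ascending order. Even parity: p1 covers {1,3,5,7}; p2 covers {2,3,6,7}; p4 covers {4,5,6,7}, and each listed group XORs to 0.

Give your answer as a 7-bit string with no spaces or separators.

1001100

Place data at non-parity positions: p1 p2 0 p4 1 0 0
p1 (pos 1,3,5,7): XOR of data positions = 0⊕1⊕0 = 1
p2 (pos 2,3,6,7): XOR of data positions = 0⊕0⊕0 = 0
p4 (pos 4,5,6,7): XOR of data positions = 1⊕0⊕0 = 1
Codeword: 1001100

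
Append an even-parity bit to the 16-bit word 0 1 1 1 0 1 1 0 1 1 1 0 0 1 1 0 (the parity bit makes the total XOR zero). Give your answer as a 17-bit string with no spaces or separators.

XOR of the 16 data bits: 0⊕1⊕1⊕1⊕0⊕1⊕1⊕0⊕1⊕1⊕1⊕0⊕0⊕1⊕1⊕0 = 0
Parity bit = 0 (so all 17 bits XOR to 0).

01110110111001100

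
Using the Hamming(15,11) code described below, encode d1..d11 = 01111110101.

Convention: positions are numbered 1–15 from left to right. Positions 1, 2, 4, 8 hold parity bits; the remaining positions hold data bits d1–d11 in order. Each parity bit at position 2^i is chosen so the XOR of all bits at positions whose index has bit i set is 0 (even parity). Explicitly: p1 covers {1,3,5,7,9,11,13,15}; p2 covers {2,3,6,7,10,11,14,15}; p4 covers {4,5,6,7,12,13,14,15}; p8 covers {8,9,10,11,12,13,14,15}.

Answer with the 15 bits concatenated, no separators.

010111111110101

Place data at non-parity positions: p1 p2 0 p4 1 1 1 p8 1 1 1 0 1 0 1
p1 (pos 1,3,5,7,9,11,13,15): XOR of data positions = 0⊕1⊕1⊕1⊕1⊕1⊕1 = 0
p2 (pos 2,3,6,7,10,11,14,15): XOR of data positions = 0⊕1⊕1⊕1⊕1⊕0⊕1 = 1
p4 (pos 4,5,6,7,12,13,14,15): XOR of data positions = 1⊕1⊕1⊕0⊕1⊕0⊕1 = 1
p8 (pos 8,9,10,11,12,13,14,15): XOR of data positions = 1⊕1⊕1⊕0⊕1⊕0⊕1 = 1
Codeword: 010111111110101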